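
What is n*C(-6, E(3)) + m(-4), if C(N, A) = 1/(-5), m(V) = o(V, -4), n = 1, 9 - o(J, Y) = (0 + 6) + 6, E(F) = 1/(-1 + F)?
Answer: -16/5 ≈ -3.2000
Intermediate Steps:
o(J, Y) = -3 (o(J, Y) = 9 - ((0 + 6) + 6) = 9 - (6 + 6) = 9 - 1*12 = 9 - 12 = -3)
m(V) = -3
C(N, A) = -⅕
n*C(-6, E(3)) + m(-4) = 1*(-⅕) - 3 = -⅕ - 3 = -16/5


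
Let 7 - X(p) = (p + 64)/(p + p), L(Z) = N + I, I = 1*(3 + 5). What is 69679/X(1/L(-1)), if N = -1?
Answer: -139358/435 ≈ -320.36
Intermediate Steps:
I = 8 (I = 1*8 = 8)
L(Z) = 7 (L(Z) = -1 + 8 = 7)
X(p) = 7 - (64 + p)/(2*p) (X(p) = 7 - (p + 64)/(p + p) = 7 - (64 + p)/(2*p))
69679/X(1/L(-1)) = 69679/(13/2 - 32/(1/7)) = 69679/(13/2 - 32/⅐) = 69679/(13/2 - 32*7) = 69679/(13/2 - 224) = 69679/(-435/2) = 69679*(-2/435) = -139358/435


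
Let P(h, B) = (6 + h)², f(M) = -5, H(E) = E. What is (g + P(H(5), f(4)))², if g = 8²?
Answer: 34225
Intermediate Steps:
g = 64
(g + P(H(5), f(4)))² = (64 + (6 + 5)²)² = (64 + 11²)² = (64 + 121)² = 185² = 34225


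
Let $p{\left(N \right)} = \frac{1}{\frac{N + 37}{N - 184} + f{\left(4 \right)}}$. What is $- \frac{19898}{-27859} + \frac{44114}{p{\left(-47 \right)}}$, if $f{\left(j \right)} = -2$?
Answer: $- \frac{79355816302}{919347} \approx -86318.0$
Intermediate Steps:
$p{\left(N \right)} = \frac{1}{-2 + \frac{37 + N}{-184 + N}}$ ($p{\left(N \right)} = \frac{1}{\frac{N + 37}{N - 184} - 2} = \frac{1}{\frac{37 + N}{-184 + N} - 2} = \frac{1}{-2 + \frac{37 + N}{-184 + N}}$)
$- \frac{19898}{-27859} + \frac{44114}{p{\left(-47 \right)}} = - \frac{19898}{-27859} + \frac{44114}{\frac{1}{405 - -47} \left(-184 - 47\right)} = \left(-19898\right) \left(- \frac{1}{27859}\right) + \frac{44114}{\frac{1}{405 + 47} \left(-231\right)} = \frac{19898}{27859} + \frac{44114}{\frac{1}{452} \left(-231\right)} = \frac{19898}{27859} + \frac{44114}{- \frac{231}{452}} = \frac{19898}{27859} + 44114 \left(- \frac{452}{231}\right) = \frac{19898}{27859} - \frac{2848504}{33} = - \frac{79355816302}{919347}$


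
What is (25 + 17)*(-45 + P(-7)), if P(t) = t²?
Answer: 168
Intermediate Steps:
(25 + 17)*(-45 + P(-7)) = (25 + 17)*(-45 + (-7)²) = 42*(-45 + 49) = 42*4 = 168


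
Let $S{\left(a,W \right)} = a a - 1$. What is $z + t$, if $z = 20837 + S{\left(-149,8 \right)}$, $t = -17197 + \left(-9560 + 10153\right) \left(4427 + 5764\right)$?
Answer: $6069103$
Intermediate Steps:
$t = 6026066$ ($t = -17197 + 593 \cdot 10191 = -17197 + 6043263 = 6026066$)
$S{\left(a,W \right)} = -1 + a^{2}$ ($S{\left(a,W \right)} = a^{2} - 1 = -1 + a^{2}$)
$z = 43037$ ($z = 20837 - \left(1 - \left(-149\right)^{2}\right) = 20837 + \left(-1 + 22201\right) = 20837 + 22200 = 43037$)
$z + t = 43037 + 6026066 = 6069103$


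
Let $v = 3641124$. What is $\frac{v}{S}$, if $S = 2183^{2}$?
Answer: $\frac{3641124}{4765489} \approx 0.76406$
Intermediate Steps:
$S = 4765489$
$\frac{v}{S} = \frac{3641124}{4765489}$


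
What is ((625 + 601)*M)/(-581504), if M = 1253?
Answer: -109727/41536 ≈ -2.6417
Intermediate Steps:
((625 + 601)*M)/(-581504) = ((625 + 601)*1253)/(-581504) = (1226*1253)*(-1/581504) = 1536178*(-1/581504) = -109727/41536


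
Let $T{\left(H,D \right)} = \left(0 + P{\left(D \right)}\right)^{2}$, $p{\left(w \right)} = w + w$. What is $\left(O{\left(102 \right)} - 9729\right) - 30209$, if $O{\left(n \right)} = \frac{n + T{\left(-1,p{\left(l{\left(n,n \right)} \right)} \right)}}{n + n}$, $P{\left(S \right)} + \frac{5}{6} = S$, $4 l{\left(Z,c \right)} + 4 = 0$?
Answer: $- \frac{17252983}{432} \approx -39937.0$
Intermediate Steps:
$l{\left(Z,c \right)} = -1$ ($l{\left(Z,c \right)} = -1 + \frac{1}{4} \cdot 0 = -1 + 0 = -1$)
$p{\left(w \right)} = 2 w$
$P{\left(S \right)} = - \frac{5}{6} + S$
$T{\left(H,D \right)} = \left(- \frac{5}{6} + D\right)^{2}$ ($T{\left(H,D \right)} = \left(0 + \left(- \frac{5}{6} + D\right)\right)^{2} = \left(- \frac{5}{6} + D\right)^{2}$)
$O{\left(n \right)} = \frac{\frac{289}{36} + n}{2 n}$ ($O{\left(n \right)} = \frac{n + \frac{\left(-5 + 6 \cdot 2 \left(-1\right)\right)^{2}}{36}}{n + n} = \frac{n + \frac{\left(-5 + 6 \left(-2\right)\right)^{2}}{36}}{2 n} = \left(n + \frac{\left(-5 - 12\right)^{2}}{36}\right) \frac{1}{2 n} = \left(n + \frac{\left(-17\right)^{2}}{36}\right) \frac{1}{2 n} = \left(n + \frac{1}{36} \cdot 289\right) \frac{1}{2 n} = \left(n + \frac{289}{36}\right) \frac{1}{2 n} = \left(\frac{289}{36} + n\right) \frac{1}{2 n} = \frac{\frac{289}{36} + n}{2 n}$)
$\left(O{\left(102 \right)} - 9729\right) - 30209 = \left(\frac{289 + 36 \cdot 102}{72 \cdot 102} - 9729\right) - 30209 = \left(\frac{1}{72} \cdot \frac{1}{102} \left(289 + 3672\right) - 9729\right) - 30209 = \left(\frac{1}{72} \cdot \frac{1}{102} \cdot 3961 - 9729\right) - 30209 = \left(\frac{233}{432} - 9729\right) - 30209 = - \frac{4202695}{432} - 30209 = - \frac{17252983}{432}$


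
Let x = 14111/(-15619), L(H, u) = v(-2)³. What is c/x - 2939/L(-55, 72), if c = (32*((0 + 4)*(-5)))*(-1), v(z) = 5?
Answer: -1290992229/1763875 ≈ -731.91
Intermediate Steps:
L(H, u) = 125 (L(H, u) = 5³ = 125)
x = -14111/15619 (x = 14111*(-1/15619) = -14111/15619 ≈ -0.90345)
c = 640 (c = (32*(4*(-5)))*(-1) = (32*(-20))*(-1) = -640*(-1) = 640)
c/x - 2939/L(-55, 72) = 640/(-14111/15619) - 2939/125 = 640*(-15619/14111) - 2939*1/125 = -9996160/14111 - 2939/125 = -1290992229/1763875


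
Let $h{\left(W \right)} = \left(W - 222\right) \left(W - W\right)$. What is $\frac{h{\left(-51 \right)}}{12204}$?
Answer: $0$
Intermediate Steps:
$h{\left(W \right)} = 0$ ($h{\left(W \right)} = \left(-222 + W\right) 0 = 0$)
$\frac{h{\left(-51 \right)}}{12204} = \frac{0}{12204} = 0 \cdot \frac{1}{12204} = 0$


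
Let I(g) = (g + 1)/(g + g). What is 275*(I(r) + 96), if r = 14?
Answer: 743325/28 ≈ 26547.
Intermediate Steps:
I(g) = (1 + g)/(2*g) (I(g) = (1 + g)/((2*g)) = (1 + g)*(1/(2*g)) = (1 + g)/(2*g))
275*(I(r) + 96) = 275*((½)*(1 + 14)/14 + 96) = 275*((½)*(1/14)*15 + 96) = 275*(15/28 + 96) = 275*(2703/28) = 743325/28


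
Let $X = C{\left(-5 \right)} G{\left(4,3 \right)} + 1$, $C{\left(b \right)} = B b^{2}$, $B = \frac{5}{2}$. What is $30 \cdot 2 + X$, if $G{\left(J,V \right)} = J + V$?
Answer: $\frac{997}{2} \approx 498.5$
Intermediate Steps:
$B = \frac{5}{2}$ ($B = 5 \cdot \frac{1}{2} = \frac{5}{2} \approx 2.5$)
$C{\left(b \right)} = \frac{5 b^{2}}{2}$
$X = \frac{877}{2}$ ($X = \frac{5 \left(-5\right)^{2}}{2} \left(4 + 3\right) + 1 = \frac{5}{2} \cdot 25 \cdot 7 + 1 = \frac{125}{2} \cdot 7 + 1 = \frac{875}{2} + 1 = \frac{877}{2} \approx 438.5$)
$30 \cdot 2 + X = 30 \cdot 2 + \frac{877}{2} = 60 + \frac{877}{2} = \frac{997}{2}$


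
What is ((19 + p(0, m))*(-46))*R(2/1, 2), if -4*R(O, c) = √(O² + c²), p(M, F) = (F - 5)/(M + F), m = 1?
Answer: 345*√2 ≈ 487.90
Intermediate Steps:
p(M, F) = (-5 + F)/(F + M)
R(O, c) = -√(O² + c²)/4
((19 + p(0, m))*(-46))*R(2/1, 2) = ((19 + (-5 + 1)/(1 + 0))*(-46))*(-√((2/1)² + 2²)/4) = ((19 - 4/1)*(-46))*(-√((2*1)² + 4)/4) = ((19 + 1*(-4))*(-46))*(-√(2² + 4)/4) = ((19 - 4)*(-46))*(-√(4 + 4)/4) = (15*(-46))*(-√2/2) = -(-345)*2*√2/2 = -(-345)*√2 = 345*√2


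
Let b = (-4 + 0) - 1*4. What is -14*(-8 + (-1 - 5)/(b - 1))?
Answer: 308/3 ≈ 102.67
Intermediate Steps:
b = -8 (b = -4 - 4 = -8)
-14*(-8 + (-1 - 5)/(b - 1)) = -14*(-8 + (-1 - 5)/(-8 - 1)) = -14*(-8 - 6/(-9)) = -14*(-8 - 6*(-1/9)) = -14*(-8 + 2/3) = -14*(-22/3) = 308/3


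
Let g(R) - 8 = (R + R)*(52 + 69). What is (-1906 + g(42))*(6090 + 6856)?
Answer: 107011636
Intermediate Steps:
g(R) = 8 + 242*R (g(R) = 8 + (R + R)*(52 + 69) = 8 + (2*R)*121 = 8 + 242*R)
(-1906 + g(42))*(6090 + 6856) = (-1906 + (8 + 242*42))*(6090 + 6856) = (-1906 + (8 + 10164))*12946 = (-1906 + 10172)*12946 = 8266*12946 = 107011636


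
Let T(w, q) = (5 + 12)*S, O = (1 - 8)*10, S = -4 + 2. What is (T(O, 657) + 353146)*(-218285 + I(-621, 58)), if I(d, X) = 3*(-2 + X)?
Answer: -77019730104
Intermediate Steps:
S = -2
O = -70 (O = -7*10 = -70)
T(w, q) = -34 (T(w, q) = (5 + 12)*(-2) = 17*(-2) = -34)
I(d, X) = -6 + 3*X
(T(O, 657) + 353146)*(-218285 + I(-621, 58)) = (-34 + 353146)*(-218285 + (-6 + 3*58)) = 353112*(-218285 + (-6 + 174)) = 353112*(-218285 + 168) = 353112*(-218117) = -77019730104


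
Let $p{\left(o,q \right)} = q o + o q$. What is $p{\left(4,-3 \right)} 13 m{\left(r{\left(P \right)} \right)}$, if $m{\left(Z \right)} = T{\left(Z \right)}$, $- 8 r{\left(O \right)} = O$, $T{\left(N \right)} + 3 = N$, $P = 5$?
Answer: $1131$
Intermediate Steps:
$T{\left(N \right)} = -3 + N$
$r{\left(O \right)} = - \frac{O}{8}$
$m{\left(Z \right)} = -3 + Z$
$p{\left(o,q \right)} = 2 o q$ ($p{\left(o,q \right)} = o q + o q = 2 o q$)
$p{\left(4,-3 \right)} 13 m{\left(r{\left(P \right)} \right)} = 2 \cdot 4 \left(-3\right) 13 \left(-3 - \frac{5}{8}\right) = \left(-24\right) 13 \left(-3 - \frac{5}{8}\right) = \left(-312\right) \left(- \frac{29}{8}\right) = 1131$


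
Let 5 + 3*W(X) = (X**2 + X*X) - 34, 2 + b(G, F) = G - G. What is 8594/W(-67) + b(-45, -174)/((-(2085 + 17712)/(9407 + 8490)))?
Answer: 830368820/176965383 ≈ 4.6923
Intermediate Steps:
b(G, F) = -2 (b(G, F) = -2 + (G - G) = -2 + 0 = -2)
W(X) = -13 + 2*X**2/3 (W(X) = -5/3 + ((X**2 + X*X) - 34)/3 = -5/3 + ((X**2 + X**2) - 34)/3 = -5/3 + (2*X**2 - 34)/3 = -5/3 + (-34 + 2*X**2)/3 = -5/3 + (-34/3 + 2*X**2/3) = -13 + 2*X**2/3)
8594/W(-67) + b(-45, -174)/((-(2085 + 17712)/(9407 + 8490))) = 8594/(-13 + (2/3)*(-67)**2) - 2*(-(9407 + 8490)/(2085 + 17712)) = 8594/(-13 + (2/3)*4489) - 2/((-19797/17897)) = 8594/(-13 + 8978/3) - 2/((-19797/17897)) = 8594/(8939/3) - 2/((-1*19797/17897)) = 8594*(3/8939) - 2/(-19797/17897) = 25782/8939 - 2*(-17897/19797) = 25782/8939 + 35794/19797 = 830368820/176965383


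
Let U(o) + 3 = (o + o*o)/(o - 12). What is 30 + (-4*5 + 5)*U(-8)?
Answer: 117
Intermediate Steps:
U(o) = -3 + (o + o**2)/(-12 + o) (U(o) = -3 + (o + o*o)/(o - 12) = -3 + (o + o**2)/(-12 + o))
30 + (-4*5 + 5)*U(-8) = 30 + (-4*5 + 5)*((36 + (-8)**2 - 2*(-8))/(-12 - 8)) = 30 + (-20 + 5)*((36 + 64 + 16)/(-20)) = 30 - (-3)*116/4 = 30 - 15*(-29/5) = 30 + 87 = 117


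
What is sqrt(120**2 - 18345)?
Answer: I*sqrt(3945) ≈ 62.809*I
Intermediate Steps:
sqrt(120**2 - 18345) = sqrt(14400 - 18345) = sqrt(-3945) = I*sqrt(3945)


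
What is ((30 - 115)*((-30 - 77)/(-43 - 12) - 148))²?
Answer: 18648906721/121 ≈ 1.5412e+8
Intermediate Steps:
((30 - 115)*((-30 - 77)/(-43 - 12) - 148))² = (-85*(-107/(-55) - 148))² = (-85*(-107*(-1/55) - 148))² = (-85*(107/55 - 148))² = (-85*(-8033/55))² = (136561/11)² = 18648906721/121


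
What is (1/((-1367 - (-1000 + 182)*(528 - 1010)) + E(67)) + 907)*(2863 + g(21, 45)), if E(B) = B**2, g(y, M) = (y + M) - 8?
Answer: 1036302673517/391154 ≈ 2.6493e+6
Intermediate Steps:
g(y, M) = -8 + M + y (g(y, M) = (M + y) - 8 = -8 + M + y)
(1/((-1367 - (-1000 + 182)*(528 - 1010)) + E(67)) + 907)*(2863 + g(21, 45)) = (1/((-1367 - (-1000 + 182)*(528 - 1010)) + 67**2) + 907)*(2863 + (-8 + 45 + 21)) = (1/((-1367 - (-818)*(-482)) + 4489) + 907)*(2863 + 58) = (1/((-1367 - 1*394276) + 4489) + 907)*2921 = (1/((-1367 - 394276) + 4489) + 907)*2921 = (1/(-395643 + 4489) + 907)*2921 = (1/(-391154) + 907)*2921 = (-1/391154 + 907)*2921 = (354776677/391154)*2921 = 1036302673517/391154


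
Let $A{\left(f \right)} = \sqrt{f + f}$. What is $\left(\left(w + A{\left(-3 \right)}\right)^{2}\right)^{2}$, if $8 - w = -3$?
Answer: $\left(11 + i \sqrt{6}\right)^{4} \approx 10321.0 + 12394.0 i$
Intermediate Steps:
$w = 11$ ($w = 8 - -3 = 8 + 3 = 11$)
$A{\left(f \right)} = \sqrt{2} \sqrt{f}$ ($A{\left(f \right)} = \sqrt{2 f} = \sqrt{2} \sqrt{f}$)
$\left(\left(w + A{\left(-3 \right)}\right)^{2}\right)^{2} = \left(\left(11 + \sqrt{2} \sqrt{-3}\right)^{2}\right)^{2} = \left(\left(11 + \sqrt{2} i \sqrt{3}\right)^{2}\right)^{2} = \left(\left(11 + i \sqrt{6}\right)^{2}\right)^{2} = \left(11 + i \sqrt{6}\right)^{4}$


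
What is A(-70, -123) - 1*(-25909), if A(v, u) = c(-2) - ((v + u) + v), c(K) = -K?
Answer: 26174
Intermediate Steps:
A(v, u) = 2 - u - 2*v (A(v, u) = -1*(-2) - ((v + u) + v) = 2 - ((u + v) + v) = 2 - (u + 2*v) = 2 + (-u - 2*v) = 2 - u - 2*v)
A(-70, -123) - 1*(-25909) = (2 - 1*(-123) - 2*(-70)) - 1*(-25909) = (2 + 123 + 140) + 25909 = 265 + 25909 = 26174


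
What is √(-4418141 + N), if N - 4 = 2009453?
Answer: 2*I*√602171 ≈ 1552.0*I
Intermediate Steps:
N = 2009457 (N = 4 + 2009453 = 2009457)
√(-4418141 + N) = √(-4418141 + 2009457) = √(-2408684) = 2*I*√602171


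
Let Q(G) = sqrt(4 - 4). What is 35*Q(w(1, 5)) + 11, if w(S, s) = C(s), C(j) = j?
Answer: 11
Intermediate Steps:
w(S, s) = s
Q(G) = 0 (Q(G) = sqrt(0) = 0)
35*Q(w(1, 5)) + 11 = 35*0 + 11 = 0 + 11 = 11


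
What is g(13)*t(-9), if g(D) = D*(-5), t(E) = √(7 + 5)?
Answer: -130*√3 ≈ -225.17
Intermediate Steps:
t(E) = 2*√3 (t(E) = √12 = 2*√3)
g(D) = -5*D
g(13)*t(-9) = (-5*13)*(2*√3) = -130*√3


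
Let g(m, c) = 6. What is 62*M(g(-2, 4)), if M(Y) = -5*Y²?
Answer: -11160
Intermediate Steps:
62*M(g(-2, 4)) = 62*(-5*6²) = 62*(-5*36) = 62*(-180) = -11160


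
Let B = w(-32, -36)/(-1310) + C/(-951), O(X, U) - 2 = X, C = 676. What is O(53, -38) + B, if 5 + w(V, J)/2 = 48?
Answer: 33776102/622905 ≈ 54.224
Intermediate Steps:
O(X, U) = 2 + X
w(V, J) = 86 (w(V, J) = -10 + 2*48 = -10 + 96 = 86)
B = -483673/622905 (B = 86/(-1310) + 676/(-951) = 86*(-1/1310) + 676*(-1/951) = -43/655 - 676/951 = -483673/622905 ≈ -0.77648)
O(53, -38) + B = (2 + 53) - 483673/622905 = 55 - 483673/622905 = 33776102/622905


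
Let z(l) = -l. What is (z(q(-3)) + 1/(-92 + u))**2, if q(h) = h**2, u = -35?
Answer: 1308736/16129 ≈ 81.142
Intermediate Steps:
(z(q(-3)) + 1/(-92 + u))**2 = (-1*(-3)**2 + 1/(-92 - 35))**2 = (-1*9 + 1/(-127))**2 = (-9 - 1/127)**2 = (-1144/127)**2 = 1308736/16129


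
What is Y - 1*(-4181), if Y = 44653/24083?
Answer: 100735676/24083 ≈ 4182.9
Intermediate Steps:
Y = 44653/24083 (Y = 44653*(1/24083) = 44653/24083 ≈ 1.8541)
Y - 1*(-4181) = 44653/24083 - 1*(-4181) = 44653/24083 + 4181 = 100735676/24083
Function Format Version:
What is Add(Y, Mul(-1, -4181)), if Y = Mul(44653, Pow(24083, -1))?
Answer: Rational(100735676, 24083) ≈ 4182.9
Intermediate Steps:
Y = Rational(44653, 24083) (Y = Mul(44653, Rational(1, 24083)) = Rational(44653, 24083) ≈ 1.8541)
Add(Y, Mul(-1, -4181)) = Add(Rational(44653, 24083), Mul(-1, -4181)) = Add(Rational(44653, 24083), 4181) = Rational(100735676, 24083)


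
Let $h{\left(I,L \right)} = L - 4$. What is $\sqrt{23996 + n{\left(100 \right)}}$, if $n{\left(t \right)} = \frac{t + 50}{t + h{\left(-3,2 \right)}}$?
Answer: $\frac{\sqrt{1175879}}{7} \approx 154.91$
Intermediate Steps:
$h{\left(I,L \right)} = -4 + L$ ($h{\left(I,L \right)} = L - 4 = -4 + L$)
$n{\left(t \right)} = \frac{50 + t}{-2 + t}$ ($n{\left(t \right)} = \frac{t + 50}{t + \left(-4 + 2\right)} = \frac{50 + t}{t - 2} = \frac{50 + t}{-2 + t}$)
$\sqrt{23996 + n{\left(100 \right)}} = \sqrt{23996 + \frac{50 + 100}{-2 + 100}} = \sqrt{23996 + \frac{1}{98} \cdot 150} = \sqrt{23996 + \frac{75}{49}} = \sqrt{\frac{1175879}{49}} = \frac{\sqrt{1175879}}{7}$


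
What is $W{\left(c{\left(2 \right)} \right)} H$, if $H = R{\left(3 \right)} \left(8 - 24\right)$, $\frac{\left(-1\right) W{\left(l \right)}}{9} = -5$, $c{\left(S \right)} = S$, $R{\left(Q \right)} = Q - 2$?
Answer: $-720$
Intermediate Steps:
$R{\left(Q \right)} = -2 + Q$ ($R{\left(Q \right)} = Q - 2 = -2 + Q$)
$W{\left(l \right)} = 45$ ($W{\left(l \right)} = \left(-9\right) \left(-5\right) = 45$)
$H = -16$ ($H = \left(-2 + 3\right) \left(8 - 24\right) = 1 \left(-16\right) = -16$)
$W{\left(c{\left(2 \right)} \right)} H = 45 \left(-16\right) = -720$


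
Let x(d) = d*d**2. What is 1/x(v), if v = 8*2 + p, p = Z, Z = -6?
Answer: 1/1000 ≈ 0.0010000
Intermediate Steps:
p = -6
v = 10 (v = 8*2 - 6 = 16 - 6 = 10)
x(d) = d**3
1/x(v) = 1/(10**3) = 1/1000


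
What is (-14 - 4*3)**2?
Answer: 676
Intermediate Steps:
(-14 - 4*3)**2 = (-14 - 12)**2 = (-26)**2 = 676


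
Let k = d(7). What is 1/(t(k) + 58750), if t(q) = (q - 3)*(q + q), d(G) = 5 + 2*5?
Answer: 1/59110 ≈ 1.6918e-5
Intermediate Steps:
d(G) = 15 (d(G) = 5 + 10 = 15)
k = 15
t(q) = 2*q*(-3 + q) (t(q) = (-3 + q)*(2*q) = 2*q*(-3 + q))
1/(t(k) + 58750) = 1/(2*15*(-3 + 15) + 58750) = 1/(2*15*12 + 58750) = 1/(360 + 58750) = 1/59110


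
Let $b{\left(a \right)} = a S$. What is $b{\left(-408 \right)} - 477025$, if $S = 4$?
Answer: $-478657$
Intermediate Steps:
$b{\left(a \right)} = 4 a$ ($b{\left(a \right)} = a 4 = 4 a$)
$b{\left(-408 \right)} - 477025 = 4 \left(-408\right) - 477025 = -1632 - 477025 = -478657$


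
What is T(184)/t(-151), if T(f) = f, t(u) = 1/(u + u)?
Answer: -55568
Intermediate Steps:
t(u) = 1/(2*u)
T(184)/t(-151) = 184/(((1/2)/(-151))) = 184/(((1/2)*(-1/151))) = 184/(-1/302) = 184*(-302) = -55568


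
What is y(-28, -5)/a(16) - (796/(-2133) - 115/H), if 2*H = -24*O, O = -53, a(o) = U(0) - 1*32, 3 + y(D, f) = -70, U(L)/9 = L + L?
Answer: 10256713/3617568 ≈ 2.8353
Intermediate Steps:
U(L) = 18*L (U(L) = 9*(L + L) = 9*(2*L) = 18*L)
y(D, f) = -73 (y(D, f) = -3 - 70 = -73)
a(o) = -32 (a(o) = 18*0 - 1*32 = 0 - 32 = -32)
H = 636 (H = (-24*(-53))/2 = (1/2)*1272 = 636)
y(-28, -5)/a(16) - (796/(-2133) - 115/H) = -73/(-32) - (796/(-2133) - 115/636) = -73*(-1/32) - (796*(-1/2133) - 115*1/636) = 73/32 - (-796/2133 - 115/636) = 73/32 - 1*(-250517/452196) = 73/32 + 250517/452196 = 10256713/3617568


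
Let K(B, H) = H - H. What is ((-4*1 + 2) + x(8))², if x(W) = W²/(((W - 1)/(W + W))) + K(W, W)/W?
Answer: 1020100/49 ≈ 20818.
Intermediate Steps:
K(B, H) = 0
x(W) = 2*W³/(-1 + W) (x(W) = W²/(((W - 1)/(W + W))) + 0/W = W²/(((-1 + W)/((2*W)))) + 0 = W²/(((-1 + W)*(1/(2*W)))) + 0 = W²/(((-1 + W)/(2*W))) + 0 = W²*(2*W/(-1 + W)) + 0 = 2*W³/(-1 + W) + 0 = 2*W³/(-1 + W))
((-4*1 + 2) + x(8))² = ((-4*1 + 2) + 2*8³/(-1 + 8))² = ((-4 + 2) + 2*512/7)² = (-2 + 2*512*(⅐))² = (-2 + 1024/7)² = (1010/7)² = 1020100/49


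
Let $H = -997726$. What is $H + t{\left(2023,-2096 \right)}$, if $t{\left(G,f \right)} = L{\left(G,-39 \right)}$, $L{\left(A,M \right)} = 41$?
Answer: $-997685$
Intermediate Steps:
$t{\left(G,f \right)} = 41$
$H + t{\left(2023,-2096 \right)} = -997726 + 41 = -997685$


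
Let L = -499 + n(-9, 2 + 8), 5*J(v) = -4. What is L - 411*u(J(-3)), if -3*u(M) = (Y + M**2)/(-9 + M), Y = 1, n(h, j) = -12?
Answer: -130812/245 ≈ -533.93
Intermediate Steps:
J(v) = -4/5 (J(v) = (1/5)*(-4) = -4/5)
L = -511 (L = -499 - 12 = -511)
u(M) = -(1 + M**2)/(3*(-9 + M))
L - 411*u(J(-3)) = -511 - 137*(-1 - (-4/5)**2)/(-9 - 4/5) = -511 - 137*(-1 - 1*16/25)/(-49/5) = -511 - 137*(-5)*(-1 - 16/25)/49 = -511 - 137*(-5)*(-41)/(49*25) = -511 - 411*41/735 = -511 - 5617/245 = -130812/245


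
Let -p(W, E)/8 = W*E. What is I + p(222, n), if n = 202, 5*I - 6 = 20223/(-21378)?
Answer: -365208507/1018 ≈ -3.5875e+5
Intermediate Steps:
I = 1029/1018 (I = 6/5 + (20223/(-21378))/5 = 6/5 + (20223*(-1/21378))/5 = 6/5 + (1/5)*(-963/1018) = 6/5 - 963/5090 = 1029/1018 ≈ 1.0108)
p(W, E) = -8*E*W (p(W, E) = -8*W*E = -8*E*W)
I + p(222, n) = 1029/1018 - 8*202*222 = 1029/1018 - 358752 = -365208507/1018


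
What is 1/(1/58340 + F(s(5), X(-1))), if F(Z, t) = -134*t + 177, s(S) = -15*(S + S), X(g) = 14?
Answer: -58340/99119659 ≈ -0.00058858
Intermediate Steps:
s(S) = -30*S
F(Z, t) = 177 - 134*t
1/(1/58340 + F(s(5), X(-1))) = 1/(1/58340 + (177 - 134*14)) = 1/(1/58340 + (177 - 1876)) = 1/(1/58340 - 1699) = 1/(-99119659/58340) = -58340/99119659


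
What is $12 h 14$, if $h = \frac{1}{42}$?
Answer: $4$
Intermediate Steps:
$h = \frac{1}{42} \approx 0.02381$
$12 h 14 = 12 \cdot \frac{1}{42} \cdot 14 = \frac{2}{7} \cdot 14 = 4$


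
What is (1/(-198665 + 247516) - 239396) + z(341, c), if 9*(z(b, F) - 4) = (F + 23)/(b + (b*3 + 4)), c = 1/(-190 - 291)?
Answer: -34627949501145395/144649569636 ≈ -2.3939e+5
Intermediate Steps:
c = -1/481 (c = 1/(-481) = -1/481 ≈ -0.0020790)
z(b, F) = 4 + (23 + F)/(9*(4 + 4*b)) (z(b, F) = 4 + ((F + 23)/(b + (b*3 + 4)))/9 = 4 + ((23 + F)/(b + (3*b + 4)))/9 = 4 + ((23 + F)/(b + (4 + 3*b)))/9 = 4 + ((23 + F)/(4 + 4*b))/9 = 4 + (23 + F)/(9*(4 + 4*b)))
(1/(-198665 + 247516) - 239396) + z(341, c) = (1/(-198665 + 247516) - 239396) + (167 - 1/481 + 144*341)/(36*(1 + 341)) = (1/48851 - 239396) + (1/36)*(167 - 1/481 + 49104)/342 = (1/48851 - 239396) + (1/36)*(1/342)*(23699350/481) = -11694733995/48851 + 11849675/2961036 = -34627949501145395/144649569636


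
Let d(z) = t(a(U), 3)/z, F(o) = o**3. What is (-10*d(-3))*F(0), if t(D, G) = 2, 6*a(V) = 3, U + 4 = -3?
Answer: 0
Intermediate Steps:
U = -7 (U = -4 - 3 = -7)
a(V) = 1/2 (a(V) = (1/6)*3 = 1/2)
d(z) = 2/z
(-10*d(-3))*F(0) = -20/(-3)*0**3 = -20*(-1)/3*0 = -10*(-2/3)*0 = (20/3)*0 = 0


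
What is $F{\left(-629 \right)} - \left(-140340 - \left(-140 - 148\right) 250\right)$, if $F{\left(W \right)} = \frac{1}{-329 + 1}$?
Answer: $\frac{22415519}{328} \approx 68340.0$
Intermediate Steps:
$F{\left(W \right)} = - \frac{1}{328}$ ($F{\left(W \right)} = \frac{1}{-328} = - \frac{1}{328}$)
$F{\left(-629 \right)} - \left(-140340 - \left(-140 - 148\right) 250\right) = - \frac{1}{328} - \left(-140340 - \left(-140 - 148\right) 250\right) = - \frac{1}{328} - \left(-140340 - \left(-288\right) 250\right) = - \frac{1}{328} - \left(-140340 - -72000\right) = - \frac{1}{328} - \left(-140340 + 72000\right) = - \frac{1}{328} - -68340 = - \frac{1}{328} + 68340 = \frac{22415519}{328}$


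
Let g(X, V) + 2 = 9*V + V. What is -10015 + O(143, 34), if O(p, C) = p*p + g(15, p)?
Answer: 11862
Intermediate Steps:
g(X, V) = -2 + 10*V (g(X, V) = -2 + (9*V + V) = -2 + 10*V)
O(p, C) = -2 + p² + 10*p (O(p, C) = p*p + (-2 + 10*p) = p² + (-2 + 10*p) = -2 + p² + 10*p)
-10015 + O(143, 34) = -10015 + (-2 + 143² + 10*143) = -10015 + (-2 + 20449 + 1430) = -10015 + 21877 = 11862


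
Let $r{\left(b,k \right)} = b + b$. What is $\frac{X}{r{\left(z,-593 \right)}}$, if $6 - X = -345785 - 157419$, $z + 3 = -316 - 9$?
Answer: $- \frac{251605}{328} \approx -767.09$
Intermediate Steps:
$z = -328$ ($z = -3 - 325 = -328$)
$r{\left(b,k \right)} = 2 b$
$X = 503210$ ($X = 6 - \left(-345785 - 157419\right) = 6 - -503204 = 6 + 503204 = 503210$)
$\frac{X}{r{\left(z,-593 \right)}} = \frac{503210}{2 \left(-328\right)} = \frac{503210}{-656} = 503210 \left(- \frac{1}{656}\right) = - \frac{251605}{328}$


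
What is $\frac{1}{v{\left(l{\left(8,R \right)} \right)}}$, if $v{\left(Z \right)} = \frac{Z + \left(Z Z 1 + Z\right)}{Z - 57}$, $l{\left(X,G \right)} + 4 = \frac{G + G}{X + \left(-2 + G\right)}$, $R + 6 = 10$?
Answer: $- \frac{1505}{96} \approx -15.677$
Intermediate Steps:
$R = 4$ ($R = -6 + 10 = 4$)
$l{\left(X,G \right)} = -4 + \frac{2 G}{-2 + G + X}$ ($l{\left(X,G \right)} = -4 + \frac{G + G}{X + \left(-2 + G\right)} = -4 + \frac{2 G}{-2 + G + X}$)
$v{\left(Z \right)} = \frac{Z^{2} + 2 Z}{-57 + Z}$ ($v{\left(Z \right)} = \frac{Z + \left(Z^{2} \cdot 1 + Z\right)}{-57 + Z} = \frac{Z + \left(Z^{2} + Z\right)}{-57 + Z} = \frac{Z + \left(Z + Z^{2}\right)}{-57 + Z} = \frac{Z^{2} + 2 Z}{-57 + Z}$)
$\frac{1}{v{\left(l{\left(8,R \right)} \right)}} = \frac{1}{\frac{2 \left(4 - 4 - 16\right)}{-2 + 4 + 8} \frac{1}{-57 + \frac{2 \left(4 - 4 - 16\right)}{-2 + 4 + 8}} \left(2 + \frac{2 \left(4 - 4 - 16\right)}{-2 + 4 + 8}\right)} = \frac{1}{\frac{2 \left(4 - 4 - 16\right)}{10} \frac{1}{-57 + \frac{2 \left(4 - 4 - 16\right)}{10}} \left(2 + \frac{2 \left(4 - 4 - 16\right)}{10}\right)} = \frac{1}{2 \cdot \frac{1}{10} \left(-16\right) \frac{1}{-57 + 2 \cdot \frac{1}{10} \left(-16\right)} \left(2 + 2 \cdot \frac{1}{10} \left(-16\right)\right)} = \frac{1}{\left(- \frac{16}{5}\right) \frac{1}{-57 - \frac{16}{5}} \left(2 - \frac{16}{5}\right)} = \frac{1}{\left(- \frac{16}{5}\right) \frac{1}{- \frac{301}{5}} \left(- \frac{6}{5}\right)} = \frac{1}{\left(- \frac{16}{5}\right) \left(- \frac{5}{301}\right) \left(- \frac{6}{5}\right)} = \frac{1}{- \frac{96}{1505}} = - \frac{1505}{96}$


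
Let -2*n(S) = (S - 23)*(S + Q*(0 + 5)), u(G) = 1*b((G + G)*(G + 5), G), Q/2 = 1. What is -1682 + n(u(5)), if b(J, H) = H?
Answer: -1547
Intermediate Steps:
Q = 2 (Q = 2*1 = 2)
u(G) = G (u(G) = 1*G = G)
n(S) = -(-23 + S)*(10 + S)/2 (n(S) = -(S - 23)*(S + 2*(0 + 5))/2 = -(-23 + S)*(S + 2*5)/2 = -(-23 + S)*(S + 10)/2 = -(-23 + S)*(10 + S)/2)
-1682 + n(u(5)) = -1682 + (115 - ½*5² + (13/2)*5) = -1682 + (115 - ½*25 + 65/2) = -1682 + (115 - 25/2 + 65/2) = -1682 + 135 = -1547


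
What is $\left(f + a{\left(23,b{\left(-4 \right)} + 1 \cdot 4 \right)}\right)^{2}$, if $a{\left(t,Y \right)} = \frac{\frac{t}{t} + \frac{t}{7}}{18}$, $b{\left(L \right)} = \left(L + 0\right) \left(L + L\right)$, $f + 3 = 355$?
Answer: $\frac{54715609}{441} \approx 1.2407 \cdot 10^{5}$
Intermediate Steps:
$f = 352$ ($f = -3 + 355 = 352$)
$b{\left(L \right)} = 2 L^{2}$ ($b{\left(L \right)} = L 2 L = 2 L^{2}$)
$a{\left(t,Y \right)} = \frac{1}{18} + \frac{t}{126}$ ($a{\left(t,Y \right)} = \left(1 + t \frac{1}{7}\right) \frac{1}{18} = \left(1 + \frac{t}{7}\right) \frac{1}{18} = \frac{1}{18} + \frac{t}{126}$)
$\left(f + a{\left(23,b{\left(-4 \right)} + 1 \cdot 4 \right)}\right)^{2} = \left(352 + \left(\frac{1}{18} + \frac{1}{126} \cdot 23\right)\right)^{2} = \left(352 + \left(\frac{1}{18} + \frac{23}{126}\right)\right)^{2} = \left(352 + \frac{5}{21}\right)^{2} = \left(\frac{7397}{21}\right)^{2} = \frac{54715609}{441}$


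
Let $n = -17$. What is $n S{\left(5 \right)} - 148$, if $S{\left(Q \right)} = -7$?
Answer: $-29$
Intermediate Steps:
$n S{\left(5 \right)} - 148 = \left(-17\right) \left(-7\right) - 148 = 119 - 148 = -29$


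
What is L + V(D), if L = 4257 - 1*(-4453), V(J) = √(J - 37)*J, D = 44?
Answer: 8710 + 44*√7 ≈ 8826.4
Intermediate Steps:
V(J) = J*√(-37 + J) (V(J) = √(-37 + J)*J = J*√(-37 + J))
L = 8710 (L = 4257 + 4453 = 8710)
L + V(D) = 8710 + 44*√(-37 + 44) = 8710 + 44*√7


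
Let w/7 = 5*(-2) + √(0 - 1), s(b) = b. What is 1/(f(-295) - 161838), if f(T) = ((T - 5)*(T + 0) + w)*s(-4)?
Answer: -257779/132900026074 + 7*I/66450013037 ≈ -1.9396e-6 + 1.0534e-10*I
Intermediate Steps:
w = -70 + 7*I (w = 7*(5*(-2) + √(0 - 1)) = 7*(-10 + √(-1)) = 7*(-10 + I) = -70 + 7*I ≈ -70.0 + 7.0*I)
f(T) = 280 - 28*I - 4*T*(-5 + T) (f(T) = ((T - 5)*(T + 0) + (-70 + 7*I))*(-4) = ((-5 + T)*T + (-70 + 7*I))*(-4) = (T*(-5 + T) + (-70 + 7*I))*(-4) = (-70 + 7*I + T*(-5 + T))*(-4) = 280 - 28*I - 4*T*(-5 + T))
1/(f(-295) - 161838) = 1/((280 - 28*I - 4*(-295)² + 20*(-295)) - 161838) = 1/((280 - 28*I - 4*87025 - 5900) - 161838) = 1/((280 - 28*I - 348100 - 5900) - 161838) = 1/((-353720 - 28*I) - 161838) = 1/(-515558 - 28*I) = (-515558 + 28*I)/265800052148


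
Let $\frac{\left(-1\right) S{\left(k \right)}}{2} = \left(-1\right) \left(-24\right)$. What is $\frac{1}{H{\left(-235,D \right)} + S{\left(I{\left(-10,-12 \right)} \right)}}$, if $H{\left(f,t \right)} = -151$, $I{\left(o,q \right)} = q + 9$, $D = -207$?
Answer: $- \frac{1}{199} \approx -0.0050251$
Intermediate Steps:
$I{\left(o,q \right)} = 9 + q$
$S{\left(k \right)} = -48$ ($S{\left(k \right)} = - 2 \left(\left(-1\right) \left(-24\right)\right) = \left(-2\right) 24 = -48$)
$\frac{1}{H{\left(-235,D \right)} + S{\left(I{\left(-10,-12 \right)} \right)}} = \frac{1}{-151 - 48} = \frac{1}{-199} = - \frac{1}{199}$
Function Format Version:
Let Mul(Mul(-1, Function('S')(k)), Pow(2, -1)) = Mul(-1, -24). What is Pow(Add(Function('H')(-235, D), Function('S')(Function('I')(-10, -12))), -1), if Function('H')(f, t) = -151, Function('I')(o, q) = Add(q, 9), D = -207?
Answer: Rational(-1, 199) ≈ -0.0050251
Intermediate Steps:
Function('I')(o, q) = Add(9, q)
Function('S')(k) = -48 (Function('S')(k) = Mul(-2, Mul(-1, -24)) = Mul(-2, 24) = -48)
Pow(Add(Function('H')(-235, D), Function('S')(Function('I')(-10, -12))), -1) = Pow(Add(-151, -48), -1) = Pow(-199, -1) = Rational(-1, 199)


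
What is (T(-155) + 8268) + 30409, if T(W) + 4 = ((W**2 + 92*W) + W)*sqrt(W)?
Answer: 38673 + 9610*I*sqrt(155) ≈ 38673.0 + 1.1964e+5*I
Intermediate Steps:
T(W) = -4 + sqrt(W)*(W**2 + 93*W) (T(W) = -4 + ((W**2 + 92*W) + W)*sqrt(W) = -4 + (W**2 + 93*W)*sqrt(W) = -4 + sqrt(W)*(W**2 + 93*W))
(T(-155) + 8268) + 30409 = ((-4 + (-155)**(5/2) + 93*(-155)**(3/2)) + 8268) + 30409 = ((-4 + 24025*I*sqrt(155) + 93*(-155*I*sqrt(155))) + 8268) + 30409 = ((-4 + 24025*I*sqrt(155) - 14415*I*sqrt(155)) + 8268) + 30409 = ((-4 + 9610*I*sqrt(155)) + 8268) + 30409 = (8264 + 9610*I*sqrt(155)) + 30409 = 38673 + 9610*I*sqrt(155)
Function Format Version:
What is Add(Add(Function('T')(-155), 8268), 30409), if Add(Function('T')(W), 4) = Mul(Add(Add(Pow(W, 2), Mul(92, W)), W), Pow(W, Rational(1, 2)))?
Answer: Add(38673, Mul(9610, I, Pow(155, Rational(1, 2)))) ≈ Add(38673., Mul(1.1964e+5, I))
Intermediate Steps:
Function('T')(W) = Add(-4, Mul(Pow(W, Rational(1, 2)), Add(Pow(W, 2), Mul(93, W)))) (Function('T')(W) = Add(-4, Mul(Add(Add(Pow(W, 2), Mul(92, W)), W), Pow(W, Rational(1, 2)))) = Add(-4, Mul(Add(Pow(W, 2), Mul(93, W)), Pow(W, Rational(1, 2)))) = Add(-4, Mul(Pow(W, Rational(1, 2)), Add(Pow(W, 2), Mul(93, W)))))
Add(Add(Function('T')(-155), 8268), 30409) = Add(Add(Add(-4, Pow(-155, Rational(5, 2)), Mul(93, Pow(-155, Rational(3, 2)))), 8268), 30409) = Add(Add(Add(-4, Mul(24025, I, Pow(155, Rational(1, 2))), Mul(93, Mul(-155, I, Pow(155, Rational(1, 2))))), 8268), 30409) = Add(Add(Add(-4, Mul(24025, I, Pow(155, Rational(1, 2))), Mul(-14415, I, Pow(155, Rational(1, 2)))), 8268), 30409) = Add(Add(Add(-4, Mul(9610, I, Pow(155, Rational(1, 2)))), 8268), 30409) = Add(Add(8264, Mul(9610, I, Pow(155, Rational(1, 2)))), 30409) = Add(38673, Mul(9610, I, Pow(155, Rational(1, 2))))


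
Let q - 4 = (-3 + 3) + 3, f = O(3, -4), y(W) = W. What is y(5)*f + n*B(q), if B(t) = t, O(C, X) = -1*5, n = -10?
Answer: -95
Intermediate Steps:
O(C, X) = -5
f = -5
q = 7 (q = 4 + ((-3 + 3) + 3) = 4 + (0 + 3) = 4 + 3 = 7)
y(5)*f + n*B(q) = 5*(-5) - 10*7 = -25 - 70 = -95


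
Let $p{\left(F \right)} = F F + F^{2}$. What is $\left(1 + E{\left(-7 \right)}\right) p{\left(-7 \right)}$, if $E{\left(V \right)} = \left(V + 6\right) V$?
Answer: $784$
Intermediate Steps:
$E{\left(V \right)} = V \left(6 + V\right)$ ($E{\left(V \right)} = \left(6 + V\right) V = V \left(6 + V\right)$)
$p{\left(F \right)} = 2 F^{2}$ ($p{\left(F \right)} = F^{2} + F^{2} = 2 F^{2}$)
$\left(1 + E{\left(-7 \right)}\right) p{\left(-7 \right)} = \left(1 - 7 \left(6 - 7\right)\right) 2 \left(-7\right)^{2} = \left(1 - -7\right) 2 \cdot 49 = \left(1 + 7\right) 98 = 8 \cdot 98 = 784$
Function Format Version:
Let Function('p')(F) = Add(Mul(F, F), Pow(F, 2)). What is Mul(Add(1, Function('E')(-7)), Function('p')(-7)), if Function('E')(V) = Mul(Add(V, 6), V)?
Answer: 784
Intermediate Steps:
Function('E')(V) = Mul(V, Add(6, V)) (Function('E')(V) = Mul(Add(6, V), V) = Mul(V, Add(6, V)))
Function('p')(F) = Mul(2, Pow(F, 2)) (Function('p')(F) = Add(Pow(F, 2), Pow(F, 2)) = Mul(2, Pow(F, 2)))
Mul(Add(1, Function('E')(-7)), Function('p')(-7)) = Mul(Add(1, Mul(-7, Add(6, -7))), Mul(2, Pow(-7, 2))) = Mul(Add(1, Mul(-7, -1)), Mul(2, 49)) = Mul(Add(1, 7), 98) = Mul(8, 98) = 784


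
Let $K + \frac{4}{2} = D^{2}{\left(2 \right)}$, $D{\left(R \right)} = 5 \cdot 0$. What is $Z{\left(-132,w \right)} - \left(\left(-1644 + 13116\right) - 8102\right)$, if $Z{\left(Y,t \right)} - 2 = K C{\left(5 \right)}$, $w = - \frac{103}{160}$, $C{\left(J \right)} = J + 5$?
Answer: $-3388$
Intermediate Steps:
$D{\left(R \right)} = 0$
$C{\left(J \right)} = 5 + J$
$K = -2$ ($K = -2 + 0^{2} = -2 + 0 = -2$)
$w = - \frac{103}{160}$ ($w = \left(-103\right) \frac{1}{160} = - \frac{103}{160} \approx -0.64375$)
$Z{\left(Y,t \right)} = -18$ ($Z{\left(Y,t \right)} = 2 - 2 \left(5 + 5\right) = 2 - 20 = -18$)
$Z{\left(-132,w \right)} - \left(\left(-1644 + 13116\right) - 8102\right) = -18 - \left(\left(-1644 + 13116\right) - 8102\right) = -18 - \left(11472 - 8102\right) = -18 - 3370 = -3388$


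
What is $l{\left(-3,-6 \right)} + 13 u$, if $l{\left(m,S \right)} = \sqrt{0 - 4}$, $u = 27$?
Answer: $351 + 2 i \approx 351.0 + 2.0 i$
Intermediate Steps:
$l{\left(m,S \right)} = 2 i$ ($l{\left(m,S \right)} = \sqrt{-4} = 2 i$)
$l{\left(-3,-6 \right)} + 13 u = 2 i + 13 \cdot 27 = 2 i + 351 = 351 + 2 i$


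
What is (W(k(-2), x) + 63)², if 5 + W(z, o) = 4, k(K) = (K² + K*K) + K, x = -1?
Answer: 3844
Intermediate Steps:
k(K) = K + 2*K² (k(K) = (K² + K²) + K = 2*K² + K = K + 2*K²)
W(z, o) = -1 (W(z, o) = -5 + 4 = -1)
(W(k(-2), x) + 63)² = (-1 + 63)² = 62² = 3844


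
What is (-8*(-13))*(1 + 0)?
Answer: 104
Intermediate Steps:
(-8*(-13))*(1 + 0) = 104*1 = 104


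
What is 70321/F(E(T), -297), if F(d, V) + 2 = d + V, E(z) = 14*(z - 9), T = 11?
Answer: -70321/271 ≈ -259.49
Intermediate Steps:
E(z) = -126 + 14*z (E(z) = 14*(-9 + z) = -126 + 14*z)
F(d, V) = -2 + V + d (F(d, V) = -2 + (d + V) = -2 + (V + d) = -2 + V + d)
70321/F(E(T), -297) = 70321/(-2 - 297 + (-126 + 14*11)) = 70321/(-2 - 297 + (-126 + 154)) = 70321/(-2 - 297 + 28) = 70321/(-271) = 70321*(-1/271) = -70321/271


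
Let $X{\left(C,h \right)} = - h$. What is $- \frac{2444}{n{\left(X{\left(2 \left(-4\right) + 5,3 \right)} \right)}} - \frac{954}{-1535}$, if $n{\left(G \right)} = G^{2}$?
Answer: $- \frac{3742954}{13815} \approx -270.93$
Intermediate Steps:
$- \frac{2444}{n{\left(X{\left(2 \left(-4\right) + 5,3 \right)} \right)}} - \frac{954}{-1535} = - \frac{2444}{\left(\left(-1\right) 3\right)^{2}} - \frac{954}{-1535} = - \frac{2444}{\left(-3\right)^{2}} - - \frac{954}{1535} = - \frac{2444}{9} + \frac{954}{1535} = - \frac{3742954}{13815}$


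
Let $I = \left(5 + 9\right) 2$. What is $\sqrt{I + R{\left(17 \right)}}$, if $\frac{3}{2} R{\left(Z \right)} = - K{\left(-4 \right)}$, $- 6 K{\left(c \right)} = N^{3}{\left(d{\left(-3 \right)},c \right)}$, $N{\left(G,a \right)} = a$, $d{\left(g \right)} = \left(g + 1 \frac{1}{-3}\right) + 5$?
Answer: $\frac{2 \sqrt{47}}{3} \approx 4.5704$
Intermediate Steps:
$d{\left(g \right)} = \frac{14}{3} + g$ ($d{\left(g \right)} = \left(g + 1 \left(- \frac{1}{3}\right)\right) + 5 = \left(g - \frac{1}{3}\right) + 5 = \left(- \frac{1}{3} + g\right) + 5 = \frac{14}{3} + g$)
$K{\left(c \right)} = - \frac{c^{3}}{6}$
$I = 28$ ($I = 14 \cdot 2 = 28$)
$R{\left(Z \right)} = - \frac{64}{9}$ ($R{\left(Z \right)} = \frac{2 \left(- \frac{\left(-1\right) \left(-4\right)^{3}}{6}\right)}{3} = \frac{2 \left(- \frac{\left(-1\right) \left(-64\right)}{6}\right)}{3} = \frac{2 \left(\left(-1\right) \frac{32}{3}\right)}{3} = \frac{2}{3} \left(- \frac{32}{3}\right) = - \frac{64}{9}$)
$\sqrt{I + R{\left(17 \right)}} = \sqrt{28 - \frac{64}{9}} = \sqrt{\frac{188}{9}} = \frac{2 \sqrt{47}}{3}$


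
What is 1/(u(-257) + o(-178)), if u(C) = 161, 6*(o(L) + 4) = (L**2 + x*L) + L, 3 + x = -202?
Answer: 3/34469 ≈ 8.7035e-5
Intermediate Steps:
x = -205 (x = -3 - 202 = -205)
o(L) = -4 - 34*L + L**2/6 (o(L) = -4 + ((L**2 - 205*L) + L)/6 = -4 + (L**2 - 204*L)/6 = -4 + (-34*L + L**2/6) = -4 - 34*L + L**2/6)
1/(u(-257) + o(-178)) = 1/(161 + (-4 - 34*(-178) + (1/6)*(-178)**2)) = 1/(161 + (-4 + 6052 + (1/6)*31684)) = 1/(161 + (-4 + 6052 + 15842/3)) = 1/(161 + 33986/3) = 1/(34469/3) = 3/34469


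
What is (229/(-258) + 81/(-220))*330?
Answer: -35639/86 ≈ -414.41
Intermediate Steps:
(229/(-258) + 81/(-220))*330 = (229*(-1/258) + 81*(-1/220))*330 = (-229/258 - 81/220)*330 = -35639/28380*330 = -35639/86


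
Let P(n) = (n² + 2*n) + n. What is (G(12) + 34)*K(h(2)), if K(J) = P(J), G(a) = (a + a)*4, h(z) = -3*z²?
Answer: 14040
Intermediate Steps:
G(a) = 8*a (G(a) = (2*a)*4 = 8*a)
P(n) = n² + 3*n
K(J) = J*(3 + J)
(G(12) + 34)*K(h(2)) = (8*12 + 34)*((-3*2²)*(3 - 3*2²)) = (96 + 34)*((-3*4)*(3 - 3*4)) = 130*(-12*(3 - 12)) = 130*(-12*(-9)) = 130*108 = 14040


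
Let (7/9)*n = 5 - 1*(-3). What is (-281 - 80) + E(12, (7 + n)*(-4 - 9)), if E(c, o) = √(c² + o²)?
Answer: -361 + √2481385/7 ≈ -135.97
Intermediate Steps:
n = 72/7 (n = 9*(5 - 1*(-3))/7 = 9*(5 + 3)/7 = (9/7)*8 = 72/7 ≈ 10.286)
(-281 - 80) + E(12, (7 + n)*(-4 - 9)) = (-281 - 80) + √(12² + ((7 + 72/7)*(-4 - 9))²) = -361 + √(144 + ((121/7)*(-13))²) = -361 + √(144 + (-1573/7)²) = -361 + √(144 + 2474329/49) = -361 + √(2481385/49) = -361 + √2481385/7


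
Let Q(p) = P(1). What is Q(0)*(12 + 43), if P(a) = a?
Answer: 55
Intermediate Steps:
Q(p) = 1
Q(0)*(12 + 43) = 1*(12 + 43) = 1*55 = 55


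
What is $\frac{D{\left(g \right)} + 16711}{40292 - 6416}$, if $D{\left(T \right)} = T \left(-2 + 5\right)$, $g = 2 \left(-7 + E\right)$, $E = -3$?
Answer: $\frac{16651}{33876} \approx 0.49153$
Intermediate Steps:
$g = -20$ ($g = 2 \left(-7 - 3\right) = 2 \left(-10\right) = -20$)
$D{\left(T \right)} = 3 T$ ($D{\left(T \right)} = T 3 = 3 T$)
$\frac{D{\left(g \right)} + 16711}{40292 - 6416} = \frac{3 \left(-20\right) + 16711}{40292 - 6416} = \frac{-60 + 16711}{33876} = 16651 \cdot \frac{1}{33876} = \frac{16651}{33876}$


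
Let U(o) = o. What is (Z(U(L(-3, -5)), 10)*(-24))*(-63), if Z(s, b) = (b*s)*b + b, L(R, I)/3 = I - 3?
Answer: -3613680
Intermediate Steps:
L(R, I) = -9 + 3*I (L(R, I) = 3*(I - 3) = 3*(-3 + I) = -9 + 3*I)
Z(s, b) = b + s*b² (Z(s, b) = s*b² + b = b + s*b²)
(Z(U(L(-3, -5)), 10)*(-24))*(-63) = ((10*(1 + 10*(-9 + 3*(-5))))*(-24))*(-63) = ((10*(1 + 10*(-9 - 15)))*(-24))*(-63) = ((10*(1 + 10*(-24)))*(-24))*(-63) = ((10*(1 - 240))*(-24))*(-63) = ((10*(-239))*(-24))*(-63) = -2390*(-24)*(-63) = 57360*(-63) = -3613680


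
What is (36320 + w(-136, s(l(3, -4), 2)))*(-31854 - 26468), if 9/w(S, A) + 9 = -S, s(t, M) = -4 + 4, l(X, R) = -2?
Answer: -269018914978/127 ≈ -2.1183e+9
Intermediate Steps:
s(t, M) = 0
w(S, A) = 9/(-9 - S)
(36320 + w(-136, s(l(3, -4), 2)))*(-31854 - 26468) = (36320 - 9/(9 - 136))*(-31854 - 26468) = (36320 - 9/(-127))*(-58322) = (36320 - 9*(-1/127))*(-58322) = (36320 + 9/127)*(-58322) = (4612649/127)*(-58322) = -269018914978/127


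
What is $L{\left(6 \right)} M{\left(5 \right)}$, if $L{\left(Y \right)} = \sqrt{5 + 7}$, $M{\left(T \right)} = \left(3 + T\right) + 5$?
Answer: $26 \sqrt{3} \approx 45.033$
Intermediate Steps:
$M{\left(T \right)} = 8 + T$
$L{\left(Y \right)} = 2 \sqrt{3}$ ($L{\left(Y \right)} = \sqrt{12} = 2 \sqrt{3}$)
$L{\left(6 \right)} M{\left(5 \right)} = 2 \sqrt{3} \left(8 + 5\right) = 2 \sqrt{3} \cdot 13 = 26 \sqrt{3}$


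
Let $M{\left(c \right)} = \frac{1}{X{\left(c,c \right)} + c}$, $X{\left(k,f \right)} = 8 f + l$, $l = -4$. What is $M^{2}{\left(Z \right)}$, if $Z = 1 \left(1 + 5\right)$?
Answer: $\frac{1}{2500} \approx 0.0004$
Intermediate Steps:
$X{\left(k,f \right)} = -4 + 8 f$ ($X{\left(k,f \right)} = 8 f - 4 = -4 + 8 f$)
$Z = 6$ ($Z = 1 \cdot 6 = 6$)
$M{\left(c \right)} = \frac{1}{-4 + 9 c}$ ($M{\left(c \right)} = \frac{1}{\left(-4 + 8 c\right) + c} = \frac{1}{-4 + 9 c}$)
$M^{2}{\left(Z \right)} = \left(\frac{1}{-4 + 9 \cdot 6}\right)^{2} = \left(\frac{1}{-4 + 54}\right)^{2} = \left(\frac{1}{50}\right)^{2} = \frac{1}{2500}$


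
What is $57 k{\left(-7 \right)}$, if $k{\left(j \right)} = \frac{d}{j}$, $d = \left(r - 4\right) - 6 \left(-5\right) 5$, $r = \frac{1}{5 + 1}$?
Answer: $- \frac{16663}{14} \approx -1190.2$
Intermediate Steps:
$r = \frac{1}{6} \approx 0.16667$
$d = \frac{877}{6}$ ($d = \left(\frac{1}{6} - 4\right) - 6 \left(-5\right) 5 = - \frac{23}{6} - \left(-30\right) 5 = - \frac{23}{6} - -150 = - \frac{23}{6} + 150 = \frac{877}{6} \approx 146.17$)
$k{\left(j \right)} = \frac{877}{6 j}$
$57 k{\left(-7 \right)} = 57 \frac{877}{6 \left(-7\right)} = 57 \cdot \frac{877}{6} \left(- \frac{1}{7}\right) = 57 \left(- \frac{877}{42}\right) = - \frac{16663}{14}$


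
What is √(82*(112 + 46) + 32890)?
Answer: 9*√566 ≈ 214.12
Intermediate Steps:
√(82*(112 + 46) + 32890) = √(82*158 + 32890) = √(12956 + 32890) = √45846 = 9*√566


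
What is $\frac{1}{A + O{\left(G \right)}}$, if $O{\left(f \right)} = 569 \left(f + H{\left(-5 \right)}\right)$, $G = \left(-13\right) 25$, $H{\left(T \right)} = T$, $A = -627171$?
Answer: $- \frac{1}{814941} \approx -1.2271 \cdot 10^{-6}$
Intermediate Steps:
$G = -325$
$O{\left(f \right)} = -2845 + 569 f$ ($O{\left(f \right)} = 569 \left(f - 5\right) = 569 \left(-5 + f\right) = -2845 + 569 f$)
$\frac{1}{A + O{\left(G \right)}} = \frac{1}{-627171 + \left(-2845 + 569 \left(-325\right)\right)} = \frac{1}{-627171 - 187770} = \frac{1}{-814941} = - \frac{1}{814941}$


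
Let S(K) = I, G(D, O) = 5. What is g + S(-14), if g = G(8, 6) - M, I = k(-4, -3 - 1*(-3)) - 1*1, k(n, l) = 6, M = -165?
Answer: 175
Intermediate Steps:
I = 5 (I = 6 - 1*1 = 6 - 1 = 5)
g = 170 (g = 5 - 1*(-165) = 5 + 165 = 170)
S(K) = 5
g + S(-14) = 170 + 5 = 175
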